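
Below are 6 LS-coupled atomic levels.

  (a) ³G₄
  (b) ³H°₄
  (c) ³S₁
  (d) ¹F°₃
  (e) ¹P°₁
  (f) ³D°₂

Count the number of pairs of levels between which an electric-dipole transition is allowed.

(a)–(b): allowed.
(a)–(c): forbidden (parity, ΔL, ΔJ).
(a)–(d): forbidden (ΔS).
(a)–(e): forbidden (ΔS, ΔL, ΔJ).
(a)–(f): forbidden (ΔL, ΔJ).
(b)–(c): forbidden (ΔL, ΔJ).
(b)–(d): forbidden (parity, ΔS, ΔL).
(b)–(e): forbidden (parity, ΔS, ΔL, ΔJ).
(b)–(f): forbidden (parity, ΔL, ΔJ).
(c)–(d): forbidden (ΔS, ΔL, ΔJ).
(c)–(e): forbidden (ΔS).
(c)–(f): forbidden (ΔL).
(d)–(e): forbidden (parity, ΔL, ΔJ).
(d)–(f): forbidden (parity, ΔS).
(e)–(f): forbidden (parity, ΔS).
Allowed pairs: 1 of 15.

1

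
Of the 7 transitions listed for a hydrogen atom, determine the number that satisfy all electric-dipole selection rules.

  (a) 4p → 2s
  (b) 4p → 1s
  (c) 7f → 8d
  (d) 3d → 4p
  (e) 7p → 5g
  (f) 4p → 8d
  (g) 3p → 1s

6

(a) allowed
(b) allowed
(c) allowed
(d) allowed
(e) forbidden — Δl = +3 (E1 requires Δl = ±1)
(f) allowed
(g) allowed
Total allowed: 6 of 7.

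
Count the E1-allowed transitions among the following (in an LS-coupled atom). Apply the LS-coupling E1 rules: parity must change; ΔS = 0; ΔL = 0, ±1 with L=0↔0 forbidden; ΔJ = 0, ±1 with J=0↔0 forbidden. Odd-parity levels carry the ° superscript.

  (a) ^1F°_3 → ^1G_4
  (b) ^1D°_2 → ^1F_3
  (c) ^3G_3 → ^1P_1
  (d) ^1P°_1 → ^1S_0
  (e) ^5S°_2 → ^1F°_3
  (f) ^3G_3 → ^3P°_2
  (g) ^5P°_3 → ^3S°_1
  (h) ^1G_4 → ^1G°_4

4

(a) allowed
(b) allowed
(c) forbidden (parity, ΔS, ΔL, ΔJ fail)
(d) allowed
(e) forbidden (parity, ΔS, ΔL fail)
(f) forbidden (ΔL fails)
(g) forbidden (parity, ΔS, ΔJ fail)
(h) allowed
Total allowed: 4 of 8.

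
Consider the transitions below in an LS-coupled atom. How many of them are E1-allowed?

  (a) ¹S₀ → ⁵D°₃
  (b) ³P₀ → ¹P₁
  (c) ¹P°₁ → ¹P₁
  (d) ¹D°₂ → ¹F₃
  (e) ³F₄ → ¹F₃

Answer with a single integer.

2

(a) forbidden (ΔS, ΔL, ΔJ fail)
(b) forbidden (parity, ΔS fail)
(c) allowed
(d) allowed
(e) forbidden (parity, ΔS fail)
Total allowed: 2 of 5.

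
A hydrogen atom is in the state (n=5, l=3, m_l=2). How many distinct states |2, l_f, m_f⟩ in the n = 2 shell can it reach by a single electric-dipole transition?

0

E1 requires l_f ∈ {2, 4}, but neither lies in [0, 1], so no final state is reachable.
Total: 0.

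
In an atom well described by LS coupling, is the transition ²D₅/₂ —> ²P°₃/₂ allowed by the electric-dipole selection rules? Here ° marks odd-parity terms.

Parity must change: even → odd — ok.
ΔS = 0: S: 1/2 → 1/2 — ok.
ΔL = 0, ±1 (not L=0↔0): L: 2 → 1, ΔL = -1 — ok.
ΔJ = 0, ±1 (not J=0↔0): J: 5/2 → 3/2, ΔJ = -1 — ok.
All four E1 rules are satisfied.

allowed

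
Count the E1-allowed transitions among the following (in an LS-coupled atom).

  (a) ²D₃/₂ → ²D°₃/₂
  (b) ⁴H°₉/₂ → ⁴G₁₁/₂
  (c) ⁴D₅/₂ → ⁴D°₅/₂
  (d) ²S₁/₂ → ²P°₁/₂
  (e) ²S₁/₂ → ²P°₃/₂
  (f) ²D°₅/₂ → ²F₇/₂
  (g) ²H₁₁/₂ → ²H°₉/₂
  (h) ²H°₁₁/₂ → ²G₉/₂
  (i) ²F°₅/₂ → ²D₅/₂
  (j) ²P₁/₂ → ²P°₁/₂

10

(a) allowed
(b) allowed
(c) allowed
(d) allowed
(e) allowed
(f) allowed
(g) allowed
(h) allowed
(i) allowed
(j) allowed
Total allowed: 10 of 10.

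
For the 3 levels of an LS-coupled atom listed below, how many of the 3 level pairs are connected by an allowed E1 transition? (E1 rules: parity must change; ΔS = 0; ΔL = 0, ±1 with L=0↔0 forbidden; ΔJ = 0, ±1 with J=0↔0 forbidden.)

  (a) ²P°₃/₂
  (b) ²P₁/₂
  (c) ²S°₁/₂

2

(a)–(b): allowed.
(a)–(c): forbidden (parity).
(b)–(c): allowed.
Allowed pairs: 2 of 3.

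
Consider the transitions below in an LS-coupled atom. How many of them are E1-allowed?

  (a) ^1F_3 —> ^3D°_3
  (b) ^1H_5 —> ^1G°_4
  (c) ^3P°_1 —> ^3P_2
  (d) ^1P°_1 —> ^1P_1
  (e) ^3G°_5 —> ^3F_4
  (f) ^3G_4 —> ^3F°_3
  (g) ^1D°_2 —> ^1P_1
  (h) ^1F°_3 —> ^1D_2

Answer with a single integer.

(a) forbidden (ΔS fails)
(b) allowed
(c) allowed
(d) allowed
(e) allowed
(f) allowed
(g) allowed
(h) allowed
Total allowed: 7 of 8.

7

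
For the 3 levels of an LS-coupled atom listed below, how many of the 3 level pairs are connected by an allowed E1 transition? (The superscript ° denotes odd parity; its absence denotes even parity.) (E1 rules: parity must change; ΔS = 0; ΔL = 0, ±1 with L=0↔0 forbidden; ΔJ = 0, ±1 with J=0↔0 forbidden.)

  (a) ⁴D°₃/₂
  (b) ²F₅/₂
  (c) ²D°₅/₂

1

(a)–(b): forbidden (ΔS).
(a)–(c): forbidden (parity, ΔS).
(b)–(c): allowed.
Allowed pairs: 1 of 3.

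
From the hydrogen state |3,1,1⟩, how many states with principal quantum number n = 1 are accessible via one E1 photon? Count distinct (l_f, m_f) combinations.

1

E1 requires Δl = ±1, so l_f ∈ {0, 2}; with 0 ≤ l_f ≤ n_f−1 = 0, the allowed l_f values are {0}.
For l_f = 0: m_f ∈ {m_i−1, m_i, m_i+1} ∩ [−0, 0] = {0} → 1 state.
Total: 1.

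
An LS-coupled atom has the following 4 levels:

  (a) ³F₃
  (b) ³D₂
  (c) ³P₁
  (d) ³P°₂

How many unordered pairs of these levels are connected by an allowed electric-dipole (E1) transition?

2

(a)–(b): forbidden (parity).
(a)–(c): forbidden (parity, ΔL, ΔJ).
(a)–(d): forbidden (ΔL).
(b)–(c): forbidden (parity).
(b)–(d): allowed.
(c)–(d): allowed.
Allowed pairs: 2 of 6.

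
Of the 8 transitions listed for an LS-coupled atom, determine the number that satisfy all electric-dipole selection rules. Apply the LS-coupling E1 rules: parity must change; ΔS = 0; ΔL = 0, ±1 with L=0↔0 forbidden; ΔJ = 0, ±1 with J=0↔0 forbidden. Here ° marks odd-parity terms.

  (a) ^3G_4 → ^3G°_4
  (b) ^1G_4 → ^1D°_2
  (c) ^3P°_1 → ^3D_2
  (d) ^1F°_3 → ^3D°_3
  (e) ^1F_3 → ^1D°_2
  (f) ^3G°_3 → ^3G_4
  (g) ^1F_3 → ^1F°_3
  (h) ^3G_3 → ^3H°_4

6

(a) allowed
(b) forbidden (ΔL, ΔJ fail)
(c) allowed
(d) forbidden (parity, ΔS fail)
(e) allowed
(f) allowed
(g) allowed
(h) allowed
Total allowed: 6 of 8.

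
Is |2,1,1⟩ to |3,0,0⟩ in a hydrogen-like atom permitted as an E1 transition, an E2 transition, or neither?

E1

Δl = 0 − 1 = -1; l_i + l_f = 1.
Δm_l = -1.
E1 (Δl = ±1, |Δm_l| ≤ 1): satisfied.
E2 (Δl = 0,±2, l_i+l_f ≥ 2, |Δm_l| ≤ 2): not satisfied.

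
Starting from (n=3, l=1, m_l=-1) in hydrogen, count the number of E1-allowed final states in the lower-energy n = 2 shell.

1

E1 requires Δl = ±1, so l_f ∈ {0, 2}; with 0 ≤ l_f ≤ n_f−1 = 1, the allowed l_f values are {0}.
For l_f = 0: m_f ∈ {m_i−1, m_i, m_i+1} ∩ [−0, 0] = {0} → 1 state.
Total: 1.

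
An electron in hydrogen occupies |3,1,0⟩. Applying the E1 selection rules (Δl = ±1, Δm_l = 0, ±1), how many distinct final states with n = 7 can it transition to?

4

E1 requires Δl = ±1, so l_f ∈ {0, 2}; with 0 ≤ l_f ≤ n_f−1 = 6, the allowed l_f values are {0, 2}.
For l_f = 0: m_f ∈ {m_i−1, m_i, m_i+1} ∩ [−0, 0] = {0} → 1 state.
For l_f = 2: m_f ∈ {m_i−1, m_i, m_i+1} ∩ [−2, 2] = {-1, 0, 1} → 3 states.
Total: 4.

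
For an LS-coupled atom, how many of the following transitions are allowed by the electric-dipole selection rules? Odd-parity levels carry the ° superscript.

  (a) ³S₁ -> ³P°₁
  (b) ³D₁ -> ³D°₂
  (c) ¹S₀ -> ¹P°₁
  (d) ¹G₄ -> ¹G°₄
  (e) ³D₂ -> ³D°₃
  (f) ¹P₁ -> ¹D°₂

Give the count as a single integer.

6

(a) allowed
(b) allowed
(c) allowed
(d) allowed
(e) allowed
(f) allowed
Total allowed: 6 of 6.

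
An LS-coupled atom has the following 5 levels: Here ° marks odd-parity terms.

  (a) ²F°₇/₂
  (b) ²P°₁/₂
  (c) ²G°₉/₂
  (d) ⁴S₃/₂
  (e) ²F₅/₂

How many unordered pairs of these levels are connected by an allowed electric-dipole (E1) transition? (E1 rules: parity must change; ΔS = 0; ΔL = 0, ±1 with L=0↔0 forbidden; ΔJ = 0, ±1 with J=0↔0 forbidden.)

1

(a)–(b): forbidden (parity, ΔL, ΔJ).
(a)–(c): forbidden (parity).
(a)–(d): forbidden (ΔS, ΔL, ΔJ).
(a)–(e): allowed.
(b)–(c): forbidden (parity, ΔL, ΔJ).
(b)–(d): forbidden (ΔS).
(b)–(e): forbidden (ΔL, ΔJ).
(c)–(d): forbidden (ΔS, ΔL, ΔJ).
(c)–(e): forbidden (ΔJ).
(d)–(e): forbidden (parity, ΔS, ΔL).
Allowed pairs: 1 of 10.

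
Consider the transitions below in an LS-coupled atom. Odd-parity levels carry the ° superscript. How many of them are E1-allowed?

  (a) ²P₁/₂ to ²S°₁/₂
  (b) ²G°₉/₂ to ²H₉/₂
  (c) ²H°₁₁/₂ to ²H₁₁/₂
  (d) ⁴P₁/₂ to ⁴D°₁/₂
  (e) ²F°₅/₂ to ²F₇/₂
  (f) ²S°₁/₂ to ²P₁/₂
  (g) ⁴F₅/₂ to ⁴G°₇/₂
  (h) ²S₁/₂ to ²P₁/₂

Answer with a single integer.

7

(a) allowed
(b) allowed
(c) allowed
(d) allowed
(e) allowed
(f) allowed
(g) allowed
(h) forbidden (parity fails)
Total allowed: 7 of 8.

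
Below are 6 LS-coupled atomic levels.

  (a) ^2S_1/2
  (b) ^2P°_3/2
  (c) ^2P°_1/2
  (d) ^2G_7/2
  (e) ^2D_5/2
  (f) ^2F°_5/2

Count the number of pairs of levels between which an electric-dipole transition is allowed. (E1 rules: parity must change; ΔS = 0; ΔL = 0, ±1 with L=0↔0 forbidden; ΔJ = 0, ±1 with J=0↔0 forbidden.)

(a)–(b): allowed.
(a)–(c): allowed.
(a)–(d): forbidden (parity, ΔL, ΔJ).
(a)–(e): forbidden (parity, ΔL, ΔJ).
(a)–(f): forbidden (ΔL, ΔJ).
(b)–(c): forbidden (parity).
(b)–(d): forbidden (ΔL, ΔJ).
(b)–(e): allowed.
(b)–(f): forbidden (parity, ΔL).
(c)–(d): forbidden (ΔL, ΔJ).
(c)–(e): forbidden (ΔJ).
(c)–(f): forbidden (parity, ΔL, ΔJ).
(d)–(e): forbidden (parity, ΔL).
(d)–(f): allowed.
(e)–(f): allowed.
Allowed pairs: 5 of 15.

5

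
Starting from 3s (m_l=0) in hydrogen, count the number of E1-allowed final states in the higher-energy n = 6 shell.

E1 requires Δl = ±1, so l_f ∈ {-1, 1}; with 0 ≤ l_f ≤ n_f−1 = 5, the allowed l_f values are {1}.
For l_f = 1: m_f ∈ {m_i−1, m_i, m_i+1} ∩ [−1, 1] = {-1, 0, 1} → 3 states.
Total: 3.

3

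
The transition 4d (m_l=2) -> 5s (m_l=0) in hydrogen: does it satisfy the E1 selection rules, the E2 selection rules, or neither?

E2

Δl = 0 − 2 = -2; l_i + l_f = 2.
Δm_l = -2.
E1 (Δl = ±1, |Δm_l| ≤ 1): not satisfied.
E2 (Δl = 0,±2, l_i+l_f ≥ 2, |Δm_l| ≤ 2): satisfied.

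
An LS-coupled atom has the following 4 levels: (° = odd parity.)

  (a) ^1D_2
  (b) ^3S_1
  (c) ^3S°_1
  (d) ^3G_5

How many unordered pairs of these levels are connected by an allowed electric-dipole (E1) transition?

0

(a)–(b): forbidden (parity, ΔS, ΔL).
(a)–(c): forbidden (ΔS, ΔL).
(a)–(d): forbidden (parity, ΔS, ΔL, ΔJ).
(b)–(c): forbidden (ΔL).
(b)–(d): forbidden (parity, ΔL, ΔJ).
(c)–(d): forbidden (ΔL, ΔJ).
Allowed pairs: 0 of 6.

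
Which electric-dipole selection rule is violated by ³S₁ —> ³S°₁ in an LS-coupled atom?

the L=0 ↔ L=0 exclusion

Initial level: S=1, L=0, J=1, parity even. Final level: S=1, L=0, J=1, parity odd.
Parity must change: even → odd — passes.
ΔS = 0: S: 1 → 1 — passes.
ΔL = 0, ±1 (not L=0↔0): L: 0 → 0, ΔL = +0 — fails.
ΔJ = 0, ±1 (not J=0↔0): J: 1 → 1, ΔJ = +0 — passes.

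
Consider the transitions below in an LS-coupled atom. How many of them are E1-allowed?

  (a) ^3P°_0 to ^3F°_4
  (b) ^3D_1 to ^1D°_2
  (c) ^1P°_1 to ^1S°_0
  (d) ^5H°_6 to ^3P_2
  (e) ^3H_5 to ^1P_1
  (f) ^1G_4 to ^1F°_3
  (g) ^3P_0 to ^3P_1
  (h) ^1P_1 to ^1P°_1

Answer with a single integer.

2

(a) forbidden (parity, ΔL, ΔJ fail)
(b) forbidden (ΔS fails)
(c) forbidden (parity fails)
(d) forbidden (ΔS, ΔL, ΔJ fail)
(e) forbidden (parity, ΔS, ΔL, ΔJ fail)
(f) allowed
(g) forbidden (parity fails)
(h) allowed
Total allowed: 2 of 8.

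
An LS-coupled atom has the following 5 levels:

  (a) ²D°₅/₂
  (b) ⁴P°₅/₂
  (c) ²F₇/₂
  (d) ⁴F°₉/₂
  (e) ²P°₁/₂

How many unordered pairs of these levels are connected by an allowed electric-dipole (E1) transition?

1

(a)–(b): forbidden (parity, ΔS).
(a)–(c): allowed.
(a)–(d): forbidden (parity, ΔS, ΔJ).
(a)–(e): forbidden (parity, ΔJ).
(b)–(c): forbidden (ΔS, ΔL).
(b)–(d): forbidden (parity, ΔL, ΔJ).
(b)–(e): forbidden (parity, ΔS, ΔJ).
(c)–(d): forbidden (ΔS).
(c)–(e): forbidden (ΔL, ΔJ).
(d)–(e): forbidden (parity, ΔS, ΔL, ΔJ).
Allowed pairs: 1 of 10.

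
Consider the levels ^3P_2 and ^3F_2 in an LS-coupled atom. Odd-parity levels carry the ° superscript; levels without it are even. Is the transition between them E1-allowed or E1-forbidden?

forbidden

Reading off the term symbols: S 1→1, L 1→3, J 2→2, parity even→even.
Parity must change: even → even — violated.
ΔS = 0: S: 1 → 1 — satisfied.
ΔL = 0, ±1 (not L=0↔0): L: 1 → 3, ΔL = +2 — violated.
ΔJ = 0, ±1 (not J=0↔0): J: 2 → 2, ΔJ = +0 — satisfied.
Rule(s) violated: parity, ΔL.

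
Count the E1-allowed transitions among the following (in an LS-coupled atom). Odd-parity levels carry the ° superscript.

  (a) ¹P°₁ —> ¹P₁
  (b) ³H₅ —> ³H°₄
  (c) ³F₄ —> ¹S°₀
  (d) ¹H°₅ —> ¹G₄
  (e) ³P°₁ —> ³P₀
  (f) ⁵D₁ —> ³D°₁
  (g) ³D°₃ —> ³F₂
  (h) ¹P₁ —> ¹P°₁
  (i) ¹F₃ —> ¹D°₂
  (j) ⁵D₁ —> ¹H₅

(a) allowed
(b) allowed
(c) forbidden (ΔS, ΔL, ΔJ fail)
(d) allowed
(e) allowed
(f) forbidden (ΔS fails)
(g) allowed
(h) allowed
(i) allowed
(j) forbidden (parity, ΔS, ΔL, ΔJ fail)
Total allowed: 7 of 10.

7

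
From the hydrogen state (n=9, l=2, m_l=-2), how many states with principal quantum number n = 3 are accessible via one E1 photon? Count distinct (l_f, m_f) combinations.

1

E1 requires Δl = ±1, so l_f ∈ {1, 3}; with 0 ≤ l_f ≤ n_f−1 = 2, the allowed l_f values are {1}.
For l_f = 1: m_f ∈ {m_i−1, m_i, m_i+1} ∩ [−1, 1] = {-1} → 1 state.
Total: 1.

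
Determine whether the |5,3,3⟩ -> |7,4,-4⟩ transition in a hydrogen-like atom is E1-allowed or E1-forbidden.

forbidden

l: 3 → 4 (Δl = +1). Δl = ±1 ✓.
m_l: 3 → -4 (Δm_l = -7). |Δm_l| ≤ 1 ✗.
The transition is electric-dipole forbidden.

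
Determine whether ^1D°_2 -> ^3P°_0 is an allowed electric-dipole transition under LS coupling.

ΔS = 0: S: 0 → 1 — fails.
Parity must change: odd → odd — fails.
ΔJ = 0, ±1 (not J=0↔0): J: 2 → 0, ΔJ = -2 — fails.
ΔL = 0, ±1 (not L=0↔0): L: 2 → 1, ΔL = -1 — passes.
Rule(s) violated: parity, ΔS, ΔJ.

forbidden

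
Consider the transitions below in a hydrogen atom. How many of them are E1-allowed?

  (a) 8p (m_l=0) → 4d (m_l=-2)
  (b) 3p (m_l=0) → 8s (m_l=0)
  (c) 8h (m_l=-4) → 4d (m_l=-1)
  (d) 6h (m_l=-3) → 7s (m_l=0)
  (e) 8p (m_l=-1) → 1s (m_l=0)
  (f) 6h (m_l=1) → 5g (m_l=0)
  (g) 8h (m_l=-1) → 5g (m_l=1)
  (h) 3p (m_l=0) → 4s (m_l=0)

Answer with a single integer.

(a) forbidden — Δm_l = -2 (E1 requires Δm_l = 0, ±1)
(b) allowed
(c) forbidden — Δl = -3 (E1 requires Δl = ±1); Δm_l = +3 (E1 requires Δm_l = 0, ±1)
(d) forbidden — Δl = -5 (E1 requires Δl = ±1); Δm_l = +3 (E1 requires Δm_l = 0, ±1)
(e) allowed
(f) allowed
(g) forbidden — Δm_l = +2 (E1 requires Δm_l = 0, ±1)
(h) allowed
Total allowed: 4 of 8.

4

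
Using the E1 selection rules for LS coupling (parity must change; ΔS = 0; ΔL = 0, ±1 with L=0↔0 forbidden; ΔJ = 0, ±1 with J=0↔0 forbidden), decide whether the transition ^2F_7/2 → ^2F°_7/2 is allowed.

Initial level: S=1/2, L=3, J=7/2, parity even. Final level: S=1/2, L=3, J=7/2, parity odd.
ΔL = 0, ±1 (not L=0↔0): L: 3 → 3, ΔL = +0 — ok.
Parity must change: even → odd — ok.
ΔJ = 0, ±1 (not J=0↔0): J: 7/2 → 7/2, ΔJ = +0 — ok.
ΔS = 0: S: 1/2 → 1/2 — ok.
All four E1 rules are satisfied.

allowed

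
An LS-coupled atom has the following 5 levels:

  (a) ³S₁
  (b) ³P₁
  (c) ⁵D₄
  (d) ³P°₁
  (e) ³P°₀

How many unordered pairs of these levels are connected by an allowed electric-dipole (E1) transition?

(a)–(b): forbidden (parity).
(a)–(c): forbidden (parity, ΔS, ΔL, ΔJ).
(a)–(d): allowed.
(a)–(e): allowed.
(b)–(c): forbidden (parity, ΔS, ΔJ).
(b)–(d): allowed.
(b)–(e): allowed.
(c)–(d): forbidden (ΔS, ΔJ).
(c)–(e): forbidden (ΔS, ΔJ).
(d)–(e): forbidden (parity).
Allowed pairs: 4 of 10.

4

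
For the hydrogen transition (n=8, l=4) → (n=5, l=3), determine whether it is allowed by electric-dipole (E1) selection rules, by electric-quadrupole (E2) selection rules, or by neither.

E1

Δl = 3 − 4 = -1; l_i + l_f = 7.
E1 (Δl = ±1): satisfied.
E2 (Δl = 0,±2, l_i+l_f ≥ 2): not satisfied.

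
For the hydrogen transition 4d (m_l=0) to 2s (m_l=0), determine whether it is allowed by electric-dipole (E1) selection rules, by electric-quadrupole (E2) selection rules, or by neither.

Δl = 0 − 2 = -2; l_i + l_f = 2.
Δm_l = +0.
E1 (Δl = ±1, |Δm_l| ≤ 1): not satisfied.
E2 (Δl = 0,±2, l_i+l_f ≥ 2, |Δm_l| ≤ 2): satisfied.

E2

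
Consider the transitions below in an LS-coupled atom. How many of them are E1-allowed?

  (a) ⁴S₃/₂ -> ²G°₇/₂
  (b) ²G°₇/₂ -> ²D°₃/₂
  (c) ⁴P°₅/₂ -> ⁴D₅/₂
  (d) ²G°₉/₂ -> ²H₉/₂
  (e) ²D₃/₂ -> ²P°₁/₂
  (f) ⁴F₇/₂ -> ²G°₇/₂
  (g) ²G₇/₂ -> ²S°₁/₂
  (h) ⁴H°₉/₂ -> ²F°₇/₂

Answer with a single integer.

3

(a) forbidden (ΔS, ΔL, ΔJ fail)
(b) forbidden (parity, ΔL, ΔJ fail)
(c) allowed
(d) allowed
(e) allowed
(f) forbidden (ΔS fails)
(g) forbidden (ΔL, ΔJ fail)
(h) forbidden (parity, ΔS, ΔL fail)
Total allowed: 3 of 8.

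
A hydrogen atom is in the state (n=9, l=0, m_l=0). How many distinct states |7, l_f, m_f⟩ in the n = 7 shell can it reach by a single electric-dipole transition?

E1 requires Δl = ±1, so l_f ∈ {-1, 1}; with 0 ≤ l_f ≤ n_f−1 = 6, the allowed l_f values are {1}.
For l_f = 1: m_f ∈ {m_i−1, m_i, m_i+1} ∩ [−1, 1] = {-1, 0, 1} → 3 states.
Total: 3.

3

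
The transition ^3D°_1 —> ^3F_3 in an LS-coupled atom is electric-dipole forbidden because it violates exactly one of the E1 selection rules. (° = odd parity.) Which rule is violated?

Initial level: S=1, L=2, J=1, parity odd. Final level: S=1, L=3, J=3, parity even.
Parity must change: odd → even — satisfied.
ΔS = 0: S: 1 → 1 — satisfied.
ΔL = 0, ±1 (not L=0↔0): L: 2 → 3, ΔL = +1 — satisfied.
ΔJ = 0, ±1 (not J=0↔0): J: 1 → 3, ΔJ = +2 — violated.

the ΔJ = 0, ±1 rule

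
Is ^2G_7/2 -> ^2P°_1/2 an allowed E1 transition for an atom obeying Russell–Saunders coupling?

ΔJ = 0, ±1 (not J=0↔0): J: 7/2 → 1/2, ΔJ = -3 — ✗.
ΔL = 0, ±1 (not L=0↔0): L: 4 → 1, ΔL = -3 — ✗.
Parity must change: even → odd — ✓.
ΔS = 0: S: 1/2 → 1/2 — ✓.
Rule(s) violated: ΔL, ΔJ.

forbidden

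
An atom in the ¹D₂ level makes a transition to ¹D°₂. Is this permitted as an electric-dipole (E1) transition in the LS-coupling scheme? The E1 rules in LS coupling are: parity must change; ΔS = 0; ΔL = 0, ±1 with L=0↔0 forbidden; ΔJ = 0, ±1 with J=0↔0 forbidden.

allowed

Reading off the term symbols: S 0→0, L 2→2, J 2→2, parity even→odd.
Parity must change: even → odd — ✓.
ΔL = 0, ±1 (not L=0↔0): L: 2 → 2, ΔL = +0 — ✓.
ΔJ = 0, ±1 (not J=0↔0): J: 2 → 2, ΔJ = +0 — ✓.
ΔS = 0: S: 0 → 0 — ✓.
All four E1 rules are satisfied.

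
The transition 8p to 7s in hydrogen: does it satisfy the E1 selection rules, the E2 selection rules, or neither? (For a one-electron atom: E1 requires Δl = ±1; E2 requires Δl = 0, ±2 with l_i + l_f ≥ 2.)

E1

Δl = 0 − 1 = -1; l_i + l_f = 1.
E1 (Δl = ±1): satisfied.
E2 (Δl = 0,±2, l_i+l_f ≥ 2): not satisfied.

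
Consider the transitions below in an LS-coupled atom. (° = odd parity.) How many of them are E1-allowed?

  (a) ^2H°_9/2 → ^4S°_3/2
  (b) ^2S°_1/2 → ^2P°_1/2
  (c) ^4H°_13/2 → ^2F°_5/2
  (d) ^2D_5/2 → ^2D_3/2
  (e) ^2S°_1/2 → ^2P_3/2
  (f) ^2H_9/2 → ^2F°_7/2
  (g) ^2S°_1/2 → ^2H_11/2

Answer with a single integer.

(a) forbidden (parity, ΔS, ΔL, ΔJ fail)
(b) forbidden (parity fails)
(c) forbidden (parity, ΔS, ΔL, ΔJ fail)
(d) forbidden (parity fails)
(e) allowed
(f) forbidden (ΔL fails)
(g) forbidden (ΔL, ΔJ fail)
Total allowed: 1 of 7.

1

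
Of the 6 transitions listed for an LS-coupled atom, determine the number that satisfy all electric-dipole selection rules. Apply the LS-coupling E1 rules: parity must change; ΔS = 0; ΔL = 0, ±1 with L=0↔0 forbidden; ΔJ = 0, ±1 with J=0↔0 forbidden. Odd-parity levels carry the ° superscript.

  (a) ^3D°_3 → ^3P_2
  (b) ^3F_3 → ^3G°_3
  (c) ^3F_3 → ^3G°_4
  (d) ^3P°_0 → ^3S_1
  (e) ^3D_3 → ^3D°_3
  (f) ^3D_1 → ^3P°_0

6

(a) allowed
(b) allowed
(c) allowed
(d) allowed
(e) allowed
(f) allowed
Total allowed: 6 of 6.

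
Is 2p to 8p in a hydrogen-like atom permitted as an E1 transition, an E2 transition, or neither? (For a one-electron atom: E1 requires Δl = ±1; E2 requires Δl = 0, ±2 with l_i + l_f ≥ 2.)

Δl = 1 − 1 = +0; l_i + l_f = 2.
E1 (Δl = ±1): not satisfied.
E2 (Δl = 0,±2, l_i+l_f ≥ 2): satisfied.

E2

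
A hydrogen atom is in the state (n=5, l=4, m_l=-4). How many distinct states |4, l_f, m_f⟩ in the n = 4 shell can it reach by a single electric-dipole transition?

1

E1 requires Δl = ±1, so l_f ∈ {3, 5}; with 0 ≤ l_f ≤ n_f−1 = 3, the allowed l_f values are {3}.
For l_f = 3: m_f ∈ {m_i−1, m_i, m_i+1} ∩ [−3, 3] = {-3} → 1 state.
Total: 1.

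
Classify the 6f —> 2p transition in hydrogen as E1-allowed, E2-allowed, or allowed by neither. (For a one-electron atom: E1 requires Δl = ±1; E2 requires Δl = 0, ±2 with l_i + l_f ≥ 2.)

E2

Δl = 1 − 3 = -2; l_i + l_f = 4.
E1 (Δl = ±1): not satisfied.
E2 (Δl = 0,±2, l_i+l_f ≥ 2): satisfied.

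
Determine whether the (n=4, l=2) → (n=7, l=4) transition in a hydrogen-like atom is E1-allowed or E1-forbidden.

Δl = 4 − 2 = +2; the E1 rule Δl = ±1 is fails.
The transition is electric-dipole forbidden.

forbidden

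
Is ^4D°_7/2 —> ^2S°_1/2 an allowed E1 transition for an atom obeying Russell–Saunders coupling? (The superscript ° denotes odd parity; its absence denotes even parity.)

forbidden

ΔS = 0: S: 3/2 → 1/2 — fails.
ΔL = 0, ±1 (not L=0↔0): L: 2 → 0, ΔL = -2 — fails.
Parity must change: odd → odd — fails.
ΔJ = 0, ±1 (not J=0↔0): J: 7/2 → 1/2, ΔJ = -3 — fails.
Rule(s) violated: parity, ΔS, ΔL, ΔJ.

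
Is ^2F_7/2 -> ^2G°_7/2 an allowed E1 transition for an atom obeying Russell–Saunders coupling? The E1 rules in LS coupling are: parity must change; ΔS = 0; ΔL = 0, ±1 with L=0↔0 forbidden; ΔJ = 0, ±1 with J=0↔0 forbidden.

Reading off the term symbols: S 1/2→1/2, L 3→4, J 7/2→7/2, parity even→odd.
Parity must change: even → odd — satisfied.
ΔS = 0: S: 1/2 → 1/2 — satisfied.
ΔL = 0, ±1 (not L=0↔0): L: 3 → 4, ΔL = +1 — satisfied.
ΔJ = 0, ±1 (not J=0↔0): J: 7/2 → 7/2, ΔJ = +0 — satisfied.
All four E1 rules are satisfied.

allowed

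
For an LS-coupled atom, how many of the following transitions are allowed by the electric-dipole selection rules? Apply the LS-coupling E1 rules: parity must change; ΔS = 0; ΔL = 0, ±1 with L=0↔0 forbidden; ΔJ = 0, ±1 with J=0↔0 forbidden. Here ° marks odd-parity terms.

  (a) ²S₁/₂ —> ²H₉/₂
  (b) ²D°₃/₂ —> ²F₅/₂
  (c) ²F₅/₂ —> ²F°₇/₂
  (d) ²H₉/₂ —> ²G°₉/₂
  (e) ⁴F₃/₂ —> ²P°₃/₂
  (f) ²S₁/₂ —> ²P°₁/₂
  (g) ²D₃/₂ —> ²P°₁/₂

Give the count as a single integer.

5

(a) forbidden (parity, ΔL, ΔJ fail)
(b) allowed
(c) allowed
(d) allowed
(e) forbidden (ΔS, ΔL fail)
(f) allowed
(g) allowed
Total allowed: 5 of 7.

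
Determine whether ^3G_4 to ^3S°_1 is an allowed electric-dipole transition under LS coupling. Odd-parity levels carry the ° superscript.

forbidden

Initial level: S=1, L=4, J=4, parity even. Final level: S=1, L=0, J=1, parity odd.
Parity must change: even → odd — satisfied.
ΔS = 0: S: 1 → 1 — satisfied.
ΔL = 0, ±1 (not L=0↔0): L: 4 → 0, ΔL = -4 — violated.
ΔJ = 0, ±1 (not J=0↔0): J: 4 → 1, ΔJ = -3 — violated.
Rule(s) violated: ΔL, ΔJ.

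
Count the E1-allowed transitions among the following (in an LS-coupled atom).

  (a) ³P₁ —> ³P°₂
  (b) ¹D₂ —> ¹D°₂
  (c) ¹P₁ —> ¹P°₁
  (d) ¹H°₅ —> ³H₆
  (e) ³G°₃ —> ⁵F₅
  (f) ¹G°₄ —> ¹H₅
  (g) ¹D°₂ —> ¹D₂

5

(a) allowed
(b) allowed
(c) allowed
(d) forbidden (ΔS fails)
(e) forbidden (ΔS, ΔJ fail)
(f) allowed
(g) allowed
Total allowed: 5 of 7.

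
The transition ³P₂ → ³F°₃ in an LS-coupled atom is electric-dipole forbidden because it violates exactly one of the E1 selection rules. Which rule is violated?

the ΔL = 0, ±1 rule

Initial level: S=1, L=1, J=2, parity even. Final level: S=1, L=3, J=3, parity odd.
Parity must change: even → odd — ✓.
ΔS = 0: S: 1 → 1 — ✓.
ΔL = 0, ±1 (not L=0↔0): L: 1 → 3, ΔL = +2 — ✗.
ΔJ = 0, ±1 (not J=0↔0): J: 2 → 3, ΔJ = +1 — ✓.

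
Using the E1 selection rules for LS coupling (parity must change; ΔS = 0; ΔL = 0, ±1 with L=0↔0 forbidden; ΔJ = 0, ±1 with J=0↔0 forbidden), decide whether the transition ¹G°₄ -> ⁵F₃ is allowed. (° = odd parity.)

forbidden

Reading off the term symbols: S 0→2, L 4→3, J 4→3, parity odd→even.
Parity must change: odd → even — ok.
ΔS = 0: S: 0 → 2 — fails.
ΔL = 0, ±1 (not L=0↔0): L: 4 → 3, ΔL = -1 — ok.
ΔJ = 0, ±1 (not J=0↔0): J: 4 → 3, ΔJ = -1 — ok.
Rule(s) violated: ΔS.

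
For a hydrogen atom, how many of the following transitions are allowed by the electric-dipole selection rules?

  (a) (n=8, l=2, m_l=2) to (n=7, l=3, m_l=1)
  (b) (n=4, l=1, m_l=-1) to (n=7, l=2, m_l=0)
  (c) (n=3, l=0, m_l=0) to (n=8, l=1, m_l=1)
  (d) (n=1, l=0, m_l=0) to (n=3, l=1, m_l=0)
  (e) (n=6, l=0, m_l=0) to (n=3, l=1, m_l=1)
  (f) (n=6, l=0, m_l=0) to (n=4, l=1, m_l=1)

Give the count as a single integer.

6

(a) allowed
(b) allowed
(c) allowed
(d) allowed
(e) allowed
(f) allowed
Total allowed: 6 of 6.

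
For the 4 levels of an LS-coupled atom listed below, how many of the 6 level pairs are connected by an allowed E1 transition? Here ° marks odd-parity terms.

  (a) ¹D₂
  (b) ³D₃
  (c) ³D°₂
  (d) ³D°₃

2

(a)–(b): forbidden (parity, ΔS).
(a)–(c): forbidden (ΔS).
(a)–(d): forbidden (ΔS).
(b)–(c): allowed.
(b)–(d): allowed.
(c)–(d): forbidden (parity).
Allowed pairs: 2 of 6.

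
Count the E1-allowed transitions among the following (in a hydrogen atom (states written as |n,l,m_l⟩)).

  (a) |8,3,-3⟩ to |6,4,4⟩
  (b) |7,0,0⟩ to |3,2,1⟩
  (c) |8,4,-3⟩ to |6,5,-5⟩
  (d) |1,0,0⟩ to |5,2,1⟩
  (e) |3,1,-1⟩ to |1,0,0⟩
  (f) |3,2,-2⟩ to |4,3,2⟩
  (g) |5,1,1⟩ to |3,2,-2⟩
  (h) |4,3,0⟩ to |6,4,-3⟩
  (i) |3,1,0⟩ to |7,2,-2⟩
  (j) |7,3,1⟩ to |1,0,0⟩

1

(a) forbidden — Δm_l = +7 (E1 requires Δm_l = 0, ±1)
(b) forbidden — Δl = +2 (E1 requires Δl = ±1)
(c) forbidden — Δm_l = -2 (E1 requires Δm_l = 0, ±1)
(d) forbidden — Δl = +2 (E1 requires Δl = ±1)
(e) allowed
(f) forbidden — Δm_l = +4 (E1 requires Δm_l = 0, ±1)
(g) forbidden — Δm_l = -3 (E1 requires Δm_l = 0, ±1)
(h) forbidden — Δm_l = -3 (E1 requires Δm_l = 0, ±1)
(i) forbidden — Δm_l = -2 (E1 requires Δm_l = 0, ±1)
(j) forbidden — Δl = -3 (E1 requires Δl = ±1)
Total allowed: 1 of 10.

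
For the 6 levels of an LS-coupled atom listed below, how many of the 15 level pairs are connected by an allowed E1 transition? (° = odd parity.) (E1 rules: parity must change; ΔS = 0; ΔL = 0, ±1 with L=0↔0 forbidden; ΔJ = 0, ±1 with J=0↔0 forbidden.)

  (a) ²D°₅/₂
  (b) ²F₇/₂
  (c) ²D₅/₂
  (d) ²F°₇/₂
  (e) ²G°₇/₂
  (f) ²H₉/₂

6

(a)–(b): allowed.
(a)–(c): allowed.
(a)–(d): forbidden (parity).
(a)–(e): forbidden (parity, ΔL).
(a)–(f): forbidden (ΔL, ΔJ).
(b)–(c): forbidden (parity).
(b)–(d): allowed.
(b)–(e): allowed.
(b)–(f): forbidden (parity, ΔL).
(c)–(d): allowed.
(c)–(e): forbidden (ΔL).
(c)–(f): forbidden (parity, ΔL, ΔJ).
(d)–(e): forbidden (parity).
(d)–(f): forbidden (ΔL).
(e)–(f): allowed.
Allowed pairs: 6 of 15.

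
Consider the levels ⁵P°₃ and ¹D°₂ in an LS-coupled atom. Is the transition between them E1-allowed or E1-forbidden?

forbidden

Reading off the term symbols: S 2→0, L 1→2, J 3→2, parity odd→odd.
ΔJ = 0, ±1 (not J=0↔0): J: 3 → 2, ΔJ = -1 — passes.
ΔL = 0, ±1 (not L=0↔0): L: 1 → 2, ΔL = +1 — passes.
Parity must change: odd → odd — fails.
ΔS = 0: S: 2 → 0 — fails.
Rule(s) violated: parity, ΔS.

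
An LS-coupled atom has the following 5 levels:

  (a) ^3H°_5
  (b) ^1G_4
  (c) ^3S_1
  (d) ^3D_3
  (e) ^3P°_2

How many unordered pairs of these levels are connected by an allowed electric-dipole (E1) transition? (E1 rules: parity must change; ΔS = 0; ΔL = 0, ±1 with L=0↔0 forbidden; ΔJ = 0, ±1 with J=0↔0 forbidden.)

(a)–(b): forbidden (ΔS).
(a)–(c): forbidden (ΔL, ΔJ).
(a)–(d): forbidden (ΔL, ΔJ).
(a)–(e): forbidden (parity, ΔL, ΔJ).
(b)–(c): forbidden (parity, ΔS, ΔL, ΔJ).
(b)–(d): forbidden (parity, ΔS, ΔL).
(b)–(e): forbidden (ΔS, ΔL, ΔJ).
(c)–(d): forbidden (parity, ΔL, ΔJ).
(c)–(e): allowed.
(d)–(e): allowed.
Allowed pairs: 2 of 10.

2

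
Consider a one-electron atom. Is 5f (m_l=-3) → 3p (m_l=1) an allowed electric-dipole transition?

Initial l = 3, final l = 1, so Δl = -2. E1 requires Δl = ±1: fails.
Δm_l = 1 − (-3) = +4. E1 requires Δm_l = 0, ±1: fails.
The transition is electric-dipole forbidden.

forbidden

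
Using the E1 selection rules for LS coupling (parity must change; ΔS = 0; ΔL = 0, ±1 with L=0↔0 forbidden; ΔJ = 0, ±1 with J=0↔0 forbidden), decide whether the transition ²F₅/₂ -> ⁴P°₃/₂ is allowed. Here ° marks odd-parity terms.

forbidden

Parity must change: even → odd — ok.
ΔS = 0: S: 1/2 → 3/2 — fails.
ΔL = 0, ±1 (not L=0↔0): L: 3 → 1, ΔL = -2 — fails.
ΔJ = 0, ±1 (not J=0↔0): J: 5/2 → 3/2, ΔJ = -1 — ok.
Rule(s) violated: ΔS, ΔL.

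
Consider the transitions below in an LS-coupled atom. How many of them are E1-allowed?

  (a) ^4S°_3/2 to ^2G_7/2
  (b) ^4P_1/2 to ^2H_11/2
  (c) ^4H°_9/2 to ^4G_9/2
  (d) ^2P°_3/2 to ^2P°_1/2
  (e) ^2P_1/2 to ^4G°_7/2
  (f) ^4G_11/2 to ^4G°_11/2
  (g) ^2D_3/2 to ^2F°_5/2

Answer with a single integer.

(a) forbidden (ΔS, ΔL, ΔJ fail)
(b) forbidden (parity, ΔS, ΔL, ΔJ fail)
(c) allowed
(d) forbidden (parity fails)
(e) forbidden (ΔS, ΔL, ΔJ fail)
(f) allowed
(g) allowed
Total allowed: 3 of 7.

3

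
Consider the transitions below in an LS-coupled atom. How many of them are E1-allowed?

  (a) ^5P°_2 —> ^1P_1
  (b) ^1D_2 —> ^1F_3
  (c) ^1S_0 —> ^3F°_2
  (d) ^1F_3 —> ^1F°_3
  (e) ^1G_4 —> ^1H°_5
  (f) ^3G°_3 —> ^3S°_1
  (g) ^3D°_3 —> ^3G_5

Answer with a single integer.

(a) forbidden (ΔS fails)
(b) forbidden (parity fails)
(c) forbidden (ΔS, ΔL, ΔJ fail)
(d) allowed
(e) allowed
(f) forbidden (parity, ΔL, ΔJ fail)
(g) forbidden (ΔL, ΔJ fail)
Total allowed: 2 of 7.

2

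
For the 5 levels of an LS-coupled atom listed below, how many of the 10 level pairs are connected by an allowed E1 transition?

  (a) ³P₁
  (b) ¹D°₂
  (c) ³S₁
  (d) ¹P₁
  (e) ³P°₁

3

(a)–(b): forbidden (ΔS).
(a)–(c): forbidden (parity).
(a)–(d): forbidden (parity, ΔS).
(a)–(e): allowed.
(b)–(c): forbidden (ΔS, ΔL).
(b)–(d): allowed.
(b)–(e): forbidden (parity, ΔS).
(c)–(d): forbidden (parity, ΔS).
(c)–(e): allowed.
(d)–(e): forbidden (ΔS).
Allowed pairs: 3 of 10.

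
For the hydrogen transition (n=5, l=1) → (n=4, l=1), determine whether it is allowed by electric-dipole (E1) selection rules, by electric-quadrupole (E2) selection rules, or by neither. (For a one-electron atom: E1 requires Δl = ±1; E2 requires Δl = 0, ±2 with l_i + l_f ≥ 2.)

E2

Δl = 1 − 1 = +0; l_i + l_f = 2.
E1 (Δl = ±1): not satisfied.
E2 (Δl = 0,±2, l_i+l_f ≥ 2): satisfied.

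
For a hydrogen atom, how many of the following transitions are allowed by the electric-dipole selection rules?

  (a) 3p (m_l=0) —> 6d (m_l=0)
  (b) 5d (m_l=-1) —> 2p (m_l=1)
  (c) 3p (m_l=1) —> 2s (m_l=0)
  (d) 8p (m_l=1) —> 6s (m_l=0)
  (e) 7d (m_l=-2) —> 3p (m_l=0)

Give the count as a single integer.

(a) allowed
(b) forbidden — Δm_l = +2 (E1 requires Δm_l = 0, ±1)
(c) allowed
(d) allowed
(e) forbidden — Δm_l = +2 (E1 requires Δm_l = 0, ±1)
Total allowed: 3 of 5.

3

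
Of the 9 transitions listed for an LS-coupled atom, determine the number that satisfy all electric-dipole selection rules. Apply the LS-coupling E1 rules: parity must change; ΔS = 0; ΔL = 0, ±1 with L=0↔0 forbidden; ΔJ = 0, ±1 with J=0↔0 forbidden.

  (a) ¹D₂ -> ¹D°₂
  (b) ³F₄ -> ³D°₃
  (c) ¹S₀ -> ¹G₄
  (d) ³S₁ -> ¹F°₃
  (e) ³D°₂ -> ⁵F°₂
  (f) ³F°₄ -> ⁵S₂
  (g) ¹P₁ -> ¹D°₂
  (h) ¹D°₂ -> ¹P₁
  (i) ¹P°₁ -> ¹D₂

5

(a) allowed
(b) allowed
(c) forbidden (parity, ΔL, ΔJ fail)
(d) forbidden (ΔS, ΔL, ΔJ fail)
(e) forbidden (parity, ΔS fail)
(f) forbidden (ΔS, ΔL, ΔJ fail)
(g) allowed
(h) allowed
(i) allowed
Total allowed: 5 of 9.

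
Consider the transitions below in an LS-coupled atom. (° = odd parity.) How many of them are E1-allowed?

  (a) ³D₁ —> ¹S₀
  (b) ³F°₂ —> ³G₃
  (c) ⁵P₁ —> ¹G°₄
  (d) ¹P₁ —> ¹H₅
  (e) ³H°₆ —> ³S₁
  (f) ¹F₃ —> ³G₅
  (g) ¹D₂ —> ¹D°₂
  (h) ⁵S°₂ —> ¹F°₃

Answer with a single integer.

2

(a) forbidden (parity, ΔS, ΔL fail)
(b) allowed
(c) forbidden (ΔS, ΔL, ΔJ fail)
(d) forbidden (parity, ΔL, ΔJ fail)
(e) forbidden (ΔL, ΔJ fail)
(f) forbidden (parity, ΔS, ΔJ fail)
(g) allowed
(h) forbidden (parity, ΔS, ΔL fail)
Total allowed: 2 of 8.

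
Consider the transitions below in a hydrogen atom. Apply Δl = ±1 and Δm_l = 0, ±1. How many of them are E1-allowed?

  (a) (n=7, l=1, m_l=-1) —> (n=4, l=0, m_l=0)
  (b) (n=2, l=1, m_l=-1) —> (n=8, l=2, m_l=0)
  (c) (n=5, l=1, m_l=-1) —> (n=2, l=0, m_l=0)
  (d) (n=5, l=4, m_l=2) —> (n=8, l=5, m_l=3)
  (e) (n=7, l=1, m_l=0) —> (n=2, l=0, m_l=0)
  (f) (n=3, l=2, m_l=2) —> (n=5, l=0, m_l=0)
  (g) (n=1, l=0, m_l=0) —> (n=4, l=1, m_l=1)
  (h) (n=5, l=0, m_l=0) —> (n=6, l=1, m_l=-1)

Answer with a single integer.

(a) allowed
(b) allowed
(c) allowed
(d) allowed
(e) allowed
(f) forbidden — Δl = -2 (E1 requires Δl = ±1); Δm_l = -2 (E1 requires Δm_l = 0, ±1)
(g) allowed
(h) allowed
Total allowed: 7 of 8.

7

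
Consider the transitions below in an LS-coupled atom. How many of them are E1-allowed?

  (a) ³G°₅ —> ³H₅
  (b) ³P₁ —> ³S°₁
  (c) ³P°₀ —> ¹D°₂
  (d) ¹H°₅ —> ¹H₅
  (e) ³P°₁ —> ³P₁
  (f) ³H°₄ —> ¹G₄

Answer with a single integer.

(a) allowed
(b) allowed
(c) forbidden (parity, ΔS, ΔJ fail)
(d) allowed
(e) allowed
(f) forbidden (ΔS fails)
Total allowed: 4 of 6.

4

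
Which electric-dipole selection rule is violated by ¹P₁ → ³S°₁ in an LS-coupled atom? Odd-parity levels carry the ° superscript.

Parity must change: even → odd — satisfied.
ΔL = 0, ±1 (not L=0↔0): L: 1 → 0, ΔL = -1 — satisfied.
ΔS = 0: S: 0 → 1 — violated.
ΔJ = 0, ±1 (not J=0↔0): J: 1 → 1, ΔJ = +0 — satisfied.

the ΔS = 0 rule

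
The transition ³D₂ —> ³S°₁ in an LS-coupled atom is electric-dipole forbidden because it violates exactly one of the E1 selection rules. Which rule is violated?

Parity must change: even → odd — ✓.
ΔS = 0: S: 1 → 1 — ✓.
ΔL = 0, ±1 (not L=0↔0): L: 2 → 0, ΔL = -2 — ✗.
ΔJ = 0, ±1 (not J=0↔0): J: 2 → 1, ΔJ = -1 — ✓.

the ΔL = 0, ±1 rule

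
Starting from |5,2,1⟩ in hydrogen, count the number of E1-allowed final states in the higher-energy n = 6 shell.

5

E1 requires Δl = ±1, so l_f ∈ {1, 3}; with 0 ≤ l_f ≤ n_f−1 = 5, the allowed l_f values are {1, 3}.
For l_f = 1: m_f ∈ {m_i−1, m_i, m_i+1} ∩ [−1, 1] = {0, 1} → 2 states.
For l_f = 3: m_f ∈ {m_i−1, m_i, m_i+1} ∩ [−3, 3] = {0, 1, 2} → 3 states.
Total: 5.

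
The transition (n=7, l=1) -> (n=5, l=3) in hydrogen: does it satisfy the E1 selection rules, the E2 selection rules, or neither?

E2

Δl = 3 − 1 = +2; l_i + l_f = 4.
E1 (Δl = ±1): not satisfied.
E2 (Δl = 0,±2, l_i+l_f ≥ 2): satisfied.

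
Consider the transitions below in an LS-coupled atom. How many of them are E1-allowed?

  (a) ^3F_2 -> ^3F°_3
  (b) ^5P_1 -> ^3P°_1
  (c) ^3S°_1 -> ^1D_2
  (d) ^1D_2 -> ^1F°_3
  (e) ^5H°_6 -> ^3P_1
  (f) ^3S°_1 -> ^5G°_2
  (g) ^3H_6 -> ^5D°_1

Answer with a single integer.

2

(a) allowed
(b) forbidden (ΔS fails)
(c) forbidden (ΔS, ΔL fail)
(d) allowed
(e) forbidden (ΔS, ΔL, ΔJ fail)
(f) forbidden (parity, ΔS, ΔL fail)
(g) forbidden (ΔS, ΔL, ΔJ fail)
Total allowed: 2 of 7.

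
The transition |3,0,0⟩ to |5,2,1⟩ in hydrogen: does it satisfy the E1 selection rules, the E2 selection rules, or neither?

Δl = 2 − 0 = +2; l_i + l_f = 2.
Δm_l = +1.
E1 (Δl = ±1, |Δm_l| ≤ 1): not satisfied.
E2 (Δl = 0,±2, l_i+l_f ≥ 2, |Δm_l| ≤ 2): satisfied.

E2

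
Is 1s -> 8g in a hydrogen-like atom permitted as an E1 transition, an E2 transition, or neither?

neither

Δl = 4 − 0 = +4; l_i + l_f = 4.
E1 (Δl = ±1): not satisfied.
E2 (Δl = 0,±2, l_i+l_f ≥ 2): not satisfied.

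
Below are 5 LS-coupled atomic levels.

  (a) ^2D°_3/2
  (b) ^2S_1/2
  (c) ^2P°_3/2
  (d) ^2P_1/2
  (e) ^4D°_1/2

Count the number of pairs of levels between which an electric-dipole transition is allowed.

3

(a)–(b): forbidden (ΔL).
(a)–(c): forbidden (parity).
(a)–(d): allowed.
(a)–(e): forbidden (parity, ΔS).
(b)–(c): allowed.
(b)–(d): forbidden (parity).
(b)–(e): forbidden (ΔS, ΔL).
(c)–(d): allowed.
(c)–(e): forbidden (parity, ΔS).
(d)–(e): forbidden (ΔS).
Allowed pairs: 3 of 10.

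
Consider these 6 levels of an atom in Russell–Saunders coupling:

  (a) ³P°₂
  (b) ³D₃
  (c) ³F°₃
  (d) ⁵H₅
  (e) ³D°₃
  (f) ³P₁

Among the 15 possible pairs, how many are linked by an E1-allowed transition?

4

(a)–(b): allowed.
(a)–(c): forbidden (parity, ΔL).
(a)–(d): forbidden (ΔS, ΔL, ΔJ).
(a)–(e): forbidden (parity).
(a)–(f): allowed.
(b)–(c): allowed.
(b)–(d): forbidden (parity, ΔS, ΔL, ΔJ).
(b)–(e): allowed.
(b)–(f): forbidden (parity, ΔJ).
(c)–(d): forbidden (ΔS, ΔL, ΔJ).
(c)–(e): forbidden (parity).
(c)–(f): forbidden (ΔL, ΔJ).
(d)–(e): forbidden (ΔS, ΔL, ΔJ).
(d)–(f): forbidden (parity, ΔS, ΔL, ΔJ).
(e)–(f): forbidden (ΔJ).
Allowed pairs: 4 of 15.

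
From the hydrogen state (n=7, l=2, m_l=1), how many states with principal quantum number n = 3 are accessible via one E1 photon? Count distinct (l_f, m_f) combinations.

2

E1 requires Δl = ±1, so l_f ∈ {1, 3}; with 0 ≤ l_f ≤ n_f−1 = 2, the allowed l_f values are {1}.
For l_f = 1: m_f ∈ {m_i−1, m_i, m_i+1} ∩ [−1, 1] = {0, 1} → 2 states.
Total: 2.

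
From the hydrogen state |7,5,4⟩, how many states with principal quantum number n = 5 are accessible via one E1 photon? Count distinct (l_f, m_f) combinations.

E1 requires Δl = ±1, so l_f ∈ {4, 6}; with 0 ≤ l_f ≤ n_f−1 = 4, the allowed l_f values are {4}.
For l_f = 4: m_f ∈ {m_i−1, m_i, m_i+1} ∩ [−4, 4] = {3, 4} → 2 states.
Total: 2.

2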